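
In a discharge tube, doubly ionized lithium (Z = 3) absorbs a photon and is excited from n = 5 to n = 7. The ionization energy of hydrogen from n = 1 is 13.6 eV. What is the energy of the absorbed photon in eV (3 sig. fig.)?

The Bohr energies scale as Z², so for Z = 3: E_n = −122.4/n² eV.
E_7 = −122.4/49 = −2.498 eV and E_5 = −122.4/25 = −4.896 eV.
The photon energy is |E_7 − E_5| = 2.40 eV.

2.40 eV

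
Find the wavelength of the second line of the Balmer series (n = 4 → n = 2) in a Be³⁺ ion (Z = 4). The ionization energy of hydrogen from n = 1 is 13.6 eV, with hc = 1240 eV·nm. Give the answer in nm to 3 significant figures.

The Balmer series terminates on n_f = 2; the second line has n_i = 2+2 = 4.
ΔE = 217.6 × (1/2² − 1/4²) = 40.80 eV.
λ = 1240 / 40.80 = 30.4 nm.

30.4 nm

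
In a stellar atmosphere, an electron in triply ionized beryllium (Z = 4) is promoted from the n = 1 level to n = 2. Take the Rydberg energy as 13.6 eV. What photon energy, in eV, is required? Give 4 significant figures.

163.2 eV

The Bohr energies scale as Z², so for Z = 4: E_n = −217.6/n² eV.
E_2 = −217.6/4 = −54.40 eV and E_1 = −217.6/1 = −217.6 eV.
The photon energy is |E_2 − E_1| = 163.2 eV.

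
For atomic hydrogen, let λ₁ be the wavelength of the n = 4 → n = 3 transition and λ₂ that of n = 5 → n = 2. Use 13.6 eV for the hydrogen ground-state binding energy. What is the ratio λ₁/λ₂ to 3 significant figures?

4.32

λ ∝ 1/ΔE ∝ 1/(1/n_f² − 1/n_i²), and the Z² and hc factors cancel in the ratio.
λ₁/λ₂ = (1/2² − 1/5²)/(1/3² − 1/4²) = 0.2100/0.04861 = 4.32.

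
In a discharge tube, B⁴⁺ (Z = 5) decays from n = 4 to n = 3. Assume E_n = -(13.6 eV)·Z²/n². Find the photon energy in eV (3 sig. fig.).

16.5 eV

The Bohr energies scale as Z², so for Z = 5: E_n = −340.0/n² eV.
E_4 = −340.0/16 = −21.25 eV and E_3 = −340.0/9 = −37.78 eV.
The photon energy is |E_4 − E_3| = 16.5 eV.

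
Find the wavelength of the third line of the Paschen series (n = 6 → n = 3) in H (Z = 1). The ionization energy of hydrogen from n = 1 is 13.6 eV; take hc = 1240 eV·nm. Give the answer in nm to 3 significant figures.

1090 nm

The Paschen series terminates on n_f = 3; the third line has n_i = 3+3 = 6.
ΔE = 13.60 × (1/3² − 1/6²) = 1.133 eV.
λ = 1240 / 1.133 = 1090 nm.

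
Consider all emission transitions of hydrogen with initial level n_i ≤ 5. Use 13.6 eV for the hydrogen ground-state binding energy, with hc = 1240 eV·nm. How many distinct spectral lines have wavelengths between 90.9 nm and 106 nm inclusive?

3

Enumerate all n_i → n_f pairs with 1 ≤ n_f < n_i ≤ 5 and compute λ = 1240 / [13.6·1·(1/n_f² − 1/n_i²)].
Lines falling in [90.9, 106] nm: 5→1 (94.98 nm), 4→1 (97.25 nm), 3→1 (102.6 nm).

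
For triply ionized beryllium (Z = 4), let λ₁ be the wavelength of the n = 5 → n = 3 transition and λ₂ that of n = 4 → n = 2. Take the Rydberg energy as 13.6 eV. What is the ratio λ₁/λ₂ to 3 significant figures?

2.64

λ ∝ 1/ΔE ∝ 1/(1/n_f² − 1/n_i²), and the Z² and hc factors cancel in the ratio.
λ₁/λ₂ = (1/2² − 1/4²)/(1/3² − 1/5²) = 0.1875/0.07111 = 2.64.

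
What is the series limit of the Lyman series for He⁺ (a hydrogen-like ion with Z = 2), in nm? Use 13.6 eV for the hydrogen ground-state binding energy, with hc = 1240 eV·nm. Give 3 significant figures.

The Lyman series has lower level n_f = 1; the series limit corresponds to n_i → ∞.
ΔE_max = 13.6 × 4 / 1² = 54.40 eV.
λ_min = 1240 / 54.40 = 22.8 nm.

22.8 nm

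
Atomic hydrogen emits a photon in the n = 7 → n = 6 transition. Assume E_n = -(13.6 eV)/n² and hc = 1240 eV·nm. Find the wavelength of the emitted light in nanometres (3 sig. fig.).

12400 nm

ΔE = 13.60 × (1/6² − 1/7²) = 13.60 × 0.007370 = 0.1002 eV.
λ = hc/ΔE = 1240 / 0.1002 = 12400 nm.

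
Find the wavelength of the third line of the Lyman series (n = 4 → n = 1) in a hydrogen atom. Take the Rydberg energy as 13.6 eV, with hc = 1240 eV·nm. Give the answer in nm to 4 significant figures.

The Lyman series terminates on n_f = 1; the third line has n_i = 1+3 = 4.
ΔE = 13.60 × (1/1² − 1/4²) = 12.75 eV.
λ = 1240 / 12.75 = 97.25 nm.

97.25 nm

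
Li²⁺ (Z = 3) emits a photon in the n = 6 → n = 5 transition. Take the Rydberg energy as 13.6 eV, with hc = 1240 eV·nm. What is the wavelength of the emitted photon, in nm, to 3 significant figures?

For Z = 3 the level energies scale as Z², so the effective Rydberg energy is 13.6 × 9 = 122.4 eV.
ΔE = 122.4 × (1/5² − 1/6²) = 122.4 × 0.01222 = 1.496 eV.
λ = hc/ΔE = 1240 / 1.496 = 829 nm.

829 nm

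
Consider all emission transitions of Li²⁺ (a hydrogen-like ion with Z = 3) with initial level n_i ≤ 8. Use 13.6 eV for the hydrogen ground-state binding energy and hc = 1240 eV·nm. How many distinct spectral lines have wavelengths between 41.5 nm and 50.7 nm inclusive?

4

Enumerate all n_i → n_f pairs with 1 ≤ n_f < n_i ≤ 8 and compute λ = 1240 / [13.6·9·(1/n_f² − 1/n_i²)].
Lines falling in [41.5, 50.7] nm: 8→2 (43.22 nm), 7→2 (44.12 nm), 6→2 (45.59 nm), 5→2 (48.24 nm).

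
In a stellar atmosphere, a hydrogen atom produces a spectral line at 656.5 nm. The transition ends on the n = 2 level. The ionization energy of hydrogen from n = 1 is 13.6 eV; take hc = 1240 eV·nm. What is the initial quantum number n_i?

n_i = 3

The photon energy is ΔE = hc/λ = 1240 / 656.5 = 1.889 eV.
With Z = 1, ΔE = 13.60 × (1/n_f² − 1/n_i²), so 1/n_f² − 1/n_i² = 0.1389.
With n_f = 2: 1/n_i² = 1/4 − 0.1389 = 0.1111, so n_i ≈ 3.00.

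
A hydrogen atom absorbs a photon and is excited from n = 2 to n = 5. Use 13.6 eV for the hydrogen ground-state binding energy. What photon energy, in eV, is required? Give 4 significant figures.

2.856 eV

E_5 = −13.60/25 = −0.5440 eV and E_2 = −13.60/4 = −3.400 eV.
The photon energy is |E_5 − E_2| = 2.856 eV.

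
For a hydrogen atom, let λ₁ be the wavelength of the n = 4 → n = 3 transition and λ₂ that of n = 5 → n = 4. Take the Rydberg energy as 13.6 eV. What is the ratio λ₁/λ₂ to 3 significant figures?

λ ∝ 1/ΔE ∝ 1/(1/n_f² − 1/n_i²), and the Z² and hc factors cancel in the ratio.
λ₁/λ₂ = (1/4² − 1/5²)/(1/3² − 1/4²) = 0.02250/0.04861 = 0.463.

0.463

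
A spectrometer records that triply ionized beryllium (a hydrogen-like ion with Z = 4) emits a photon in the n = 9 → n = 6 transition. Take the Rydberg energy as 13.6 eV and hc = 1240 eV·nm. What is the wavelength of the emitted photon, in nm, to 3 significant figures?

369 nm

For Z = 4 the level energies scale as Z², so the effective Rydberg energy is 13.6 × 16 = 217.6 eV.
ΔE = 217.6 × (1/6² − 1/9²) = 217.6 × 0.01543 = 3.358 eV.
λ = hc/ΔE = 1240 / 3.358 = 369 nm.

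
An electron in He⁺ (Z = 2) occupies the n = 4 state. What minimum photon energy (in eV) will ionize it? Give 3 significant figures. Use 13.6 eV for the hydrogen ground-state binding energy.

3.40 eV

E_n = −13.6 Z²/n² = −54.40/n² eV for Z = 2.
E_4 = −54.40/16 = −3.40 eV, so ionization (to E = 0) requires 3.40 eV.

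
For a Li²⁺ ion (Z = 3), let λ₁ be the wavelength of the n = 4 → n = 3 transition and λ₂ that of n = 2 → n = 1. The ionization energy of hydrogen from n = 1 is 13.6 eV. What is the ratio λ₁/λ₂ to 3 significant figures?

λ ∝ 1/ΔE ∝ 1/(1/n_f² − 1/n_i²), and the Z² and hc factors cancel in the ratio.
λ₁/λ₂ = (1/1² − 1/2²)/(1/3² − 1/4²) = 0.7500/0.04861 = 15.4.

15.4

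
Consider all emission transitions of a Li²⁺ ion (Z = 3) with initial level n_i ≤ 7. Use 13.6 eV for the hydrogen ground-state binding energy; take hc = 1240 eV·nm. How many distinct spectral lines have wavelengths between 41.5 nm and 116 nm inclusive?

6

Enumerate all n_i → n_f pairs with 1 ≤ n_f < n_i ≤ 7 and compute λ = 1240 / [13.6·9·(1/n_f² − 1/n_i²)].
Lines falling in [41.5, 116] nm: 7→2 (44.12 nm), 6→2 (45.59 nm), 5→2 (48.24 nm), 4→2 (54.03 nm), 3→2 (72.94 nm), 7→3 (111.7 nm).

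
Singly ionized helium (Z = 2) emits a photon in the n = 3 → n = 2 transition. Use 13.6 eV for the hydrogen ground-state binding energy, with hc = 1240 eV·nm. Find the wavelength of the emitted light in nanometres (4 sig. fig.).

For Z = 2 the level energies scale as Z², so the effective Rydberg energy is 13.6 × 4 = 54.40 eV.
ΔE = 54.40 × (1/2² − 1/3²) = 54.40 × 0.1389 = 7.556 eV.
λ = hc/ΔE = 1240 / 7.556 = 164.1 nm.

164.1 nm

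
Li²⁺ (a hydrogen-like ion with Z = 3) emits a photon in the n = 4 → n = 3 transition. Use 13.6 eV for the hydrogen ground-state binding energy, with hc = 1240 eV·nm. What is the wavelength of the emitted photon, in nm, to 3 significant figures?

208 nm

For Z = 3 the level energies scale as Z², so the effective Rydberg energy is 13.6 × 9 = 122.4 eV.
ΔE = 122.4 × (1/3² − 1/4²) = 122.4 × 0.04861 = 5.950 eV.
λ = hc/ΔE = 1240 / 5.950 = 208 nm.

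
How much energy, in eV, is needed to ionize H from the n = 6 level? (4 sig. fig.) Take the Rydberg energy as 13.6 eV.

E_6 = −13.60/36 = −0.3778 eV, so ionization (to E = 0) requires 0.3778 eV.

0.3778 eV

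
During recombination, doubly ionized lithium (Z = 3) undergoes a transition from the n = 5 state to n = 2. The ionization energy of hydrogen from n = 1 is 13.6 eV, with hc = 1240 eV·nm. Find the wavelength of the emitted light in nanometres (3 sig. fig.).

For Z = 3 the level energies scale as Z², so the effective Rydberg energy is 13.6 × 9 = 122.4 eV.
ΔE = 122.4 × (1/2² − 1/5²) = 122.4 × 0.2100 = 25.70 eV.
λ = hc/ΔE = 1240 / 25.70 = 48.2 nm.

48.2 nm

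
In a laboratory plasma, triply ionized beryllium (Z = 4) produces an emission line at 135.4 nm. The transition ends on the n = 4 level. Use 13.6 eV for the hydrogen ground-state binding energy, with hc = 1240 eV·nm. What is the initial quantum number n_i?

The photon energy is ΔE = hc/λ = 1240 / 135.4 = 9.158 eV.
With Z = 4, ΔE = 217.6 × (1/n_f² − 1/n_i²), so 1/n_f² − 1/n_i² = 0.04209.
With n_f = 4: 1/n_i² = 1/16 − 0.04209 = 0.02041, so n_i ≈ 7.00.

n_i = 7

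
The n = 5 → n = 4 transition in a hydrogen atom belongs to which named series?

Brackett

The series is set by the lower level: n_f = 4 is the Brackett series.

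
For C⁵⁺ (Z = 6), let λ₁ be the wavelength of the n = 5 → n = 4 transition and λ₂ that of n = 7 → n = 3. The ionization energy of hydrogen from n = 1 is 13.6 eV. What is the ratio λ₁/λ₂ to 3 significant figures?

λ ∝ 1/ΔE ∝ 1/(1/n_f² − 1/n_i²), and the Z² and hc factors cancel in the ratio.
λ₁/λ₂ = (1/3² − 1/7²)/(1/4² − 1/5²) = 0.09070/0.02250 = 4.03.

4.03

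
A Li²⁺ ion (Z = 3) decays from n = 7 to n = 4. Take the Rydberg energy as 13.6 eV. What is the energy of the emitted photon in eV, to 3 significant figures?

5.15 eV

The Bohr energies scale as Z², so for Z = 3: E_n = −122.4/n² eV.
E_7 = −122.4/49 = −2.498 eV and E_4 = −122.4/16 = −7.650 eV.
The photon energy is |E_7 − E_4| = 5.15 eV.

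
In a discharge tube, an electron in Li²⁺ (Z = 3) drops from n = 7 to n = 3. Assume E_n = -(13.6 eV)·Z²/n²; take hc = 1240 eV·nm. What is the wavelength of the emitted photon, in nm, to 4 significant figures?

111.7 nm

For Z = 3 the level energies scale as Z², so the effective Rydberg energy is 13.6 × 9 = 122.4 eV.
ΔE = 122.4 × (1/3² − 1/7²) = 122.4 × 0.09070 = 11.10 eV.
λ = hc/ΔE = 1240 / 11.10 = 111.7 nm.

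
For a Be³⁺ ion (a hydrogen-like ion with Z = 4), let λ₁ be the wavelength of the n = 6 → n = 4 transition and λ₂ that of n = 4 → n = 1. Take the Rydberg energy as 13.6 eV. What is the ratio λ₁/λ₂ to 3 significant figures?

λ ∝ 1/ΔE ∝ 1/(1/n_f² − 1/n_i²), and the Z² and hc factors cancel in the ratio.
λ₁/λ₂ = (1/1² − 1/4²)/(1/4² − 1/6²) = 0.9375/0.03472 = 27.0.

27.0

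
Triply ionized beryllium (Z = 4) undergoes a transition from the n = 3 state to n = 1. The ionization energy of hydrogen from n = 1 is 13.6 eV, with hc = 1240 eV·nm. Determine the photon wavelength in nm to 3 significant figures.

6.41 nm

For Z = 4 the level energies scale as Z², so the effective Rydberg energy is 13.6 × 16 = 217.6 eV.
ΔE = 217.6 × (1/1² − 1/3²) = 217.6 × 0.8889 = 193.4 eV.
λ = hc/ΔE = 1240 / 193.4 = 6.41 nm.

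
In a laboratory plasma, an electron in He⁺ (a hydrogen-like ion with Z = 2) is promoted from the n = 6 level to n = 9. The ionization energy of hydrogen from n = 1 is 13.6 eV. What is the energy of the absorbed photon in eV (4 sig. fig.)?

The Bohr energies scale as Z², so for Z = 2: E_n = −54.40/n² eV.
E_9 = −54.40/81 = −0.6716 eV and E_6 = −54.40/36 = −1.511 eV.
The photon energy is |E_9 − E_6| = 0.8395 eV.

0.8395 eV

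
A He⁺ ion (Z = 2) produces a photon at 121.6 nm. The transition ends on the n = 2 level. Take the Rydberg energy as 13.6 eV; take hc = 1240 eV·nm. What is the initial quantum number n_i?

The photon energy is ΔE = hc/λ = 1240 / 121.6 = 10.20 eV.
With Z = 2, ΔE = 54.40 × (1/n_f² − 1/n_i²), so 1/n_f² − 1/n_i² = 0.1875.
With n_f = 2: 1/n_i² = 1/4 − 0.1875 = 0.06255, so n_i ≈ 4.00.

n_i = 4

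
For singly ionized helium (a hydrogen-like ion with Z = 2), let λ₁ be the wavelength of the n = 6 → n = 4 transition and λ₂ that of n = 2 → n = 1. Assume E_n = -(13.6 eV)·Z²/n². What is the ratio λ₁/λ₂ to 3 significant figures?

21.6

λ ∝ 1/ΔE ∝ 1/(1/n_f² − 1/n_i²), and the Z² and hc factors cancel in the ratio.
λ₁/λ₂ = (1/1² − 1/2²)/(1/4² − 1/6²) = 0.7500/0.03472 = 21.6.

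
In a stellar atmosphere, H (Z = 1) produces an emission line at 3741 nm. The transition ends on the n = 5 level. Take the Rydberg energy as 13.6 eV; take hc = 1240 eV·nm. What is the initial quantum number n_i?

n_i = 8

The photon energy is ΔE = hc/λ = 1240 / 3741 = 0.3315 eV.
With Z = 1, ΔE = 13.60 × (1/n_f² − 1/n_i²), so 1/n_f² − 1/n_i² = 0.02437.
With n_f = 5: 1/n_i² = 1/25 − 0.02437 = 0.01563, so n_i ≈ 8.00.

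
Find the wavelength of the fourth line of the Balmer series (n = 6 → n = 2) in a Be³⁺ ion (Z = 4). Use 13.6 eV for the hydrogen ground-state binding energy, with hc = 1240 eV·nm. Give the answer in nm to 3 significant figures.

25.6 nm

The Balmer series terminates on n_f = 2; the fourth line has n_i = 2+4 = 6.
ΔE = 217.6 × (1/2² − 1/6²) = 48.36 eV.
λ = 1240 / 48.36 = 25.6 nm.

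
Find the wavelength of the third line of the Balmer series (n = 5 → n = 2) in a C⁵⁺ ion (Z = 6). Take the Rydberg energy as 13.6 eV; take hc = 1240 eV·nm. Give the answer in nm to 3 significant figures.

The Balmer series terminates on n_f = 2; the third line has n_i = 2+3 = 5.
ΔE = 489.6 × (1/2² − 1/5²) = 102.8 eV.
λ = 1240 / 102.8 = 12.1 nm.

12.1 nm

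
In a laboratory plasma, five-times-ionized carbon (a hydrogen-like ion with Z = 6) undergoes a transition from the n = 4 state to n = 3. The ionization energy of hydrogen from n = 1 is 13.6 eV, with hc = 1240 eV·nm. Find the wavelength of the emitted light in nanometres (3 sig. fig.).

52.1 nm

For Z = 6 the level energies scale as Z², so the effective Rydberg energy is 13.6 × 36 = 489.6 eV.
ΔE = 489.6 × (1/3² − 1/4²) = 489.6 × 0.04861 = 23.80 eV.
λ = hc/ΔE = 1240 / 23.80 = 52.1 nm.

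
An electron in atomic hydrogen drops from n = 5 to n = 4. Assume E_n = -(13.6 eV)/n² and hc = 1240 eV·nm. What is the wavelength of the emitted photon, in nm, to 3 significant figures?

4050 nm

ΔE = 13.60 × (1/4² − 1/5²) = 13.60 × 0.02250 = 0.3060 eV.
λ = hc/ΔE = 1240 / 0.3060 = 4050 nm.
This line belongs to the Brackett series.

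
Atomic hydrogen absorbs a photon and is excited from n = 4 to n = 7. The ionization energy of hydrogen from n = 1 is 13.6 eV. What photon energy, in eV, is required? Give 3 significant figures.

0.572 eV

E_7 = −13.60/49 = −0.2776 eV and E_4 = −13.60/16 = −0.8500 eV.
The photon energy is |E_7 − E_4| = 0.572 eV.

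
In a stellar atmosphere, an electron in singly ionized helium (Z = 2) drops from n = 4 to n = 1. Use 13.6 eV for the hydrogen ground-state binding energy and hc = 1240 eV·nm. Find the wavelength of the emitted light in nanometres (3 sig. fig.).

24.3 nm

For Z = 2 the level energies scale as Z², so the effective Rydberg energy is 13.6 × 4 = 54.40 eV.
ΔE = 54.40 × (1/1² − 1/4²) = 54.40 × 0.9375 = 51.00 eV.
λ = hc/ΔE = 1240 / 51.00 = 24.3 nm.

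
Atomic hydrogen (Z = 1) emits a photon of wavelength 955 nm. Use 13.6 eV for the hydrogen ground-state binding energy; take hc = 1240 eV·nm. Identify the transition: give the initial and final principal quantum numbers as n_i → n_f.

The photon energy is ΔE = hc/λ = 1240 / 955 = 1.298 eV.
With Z = 1, ΔE = 13.60 × (1/n_f² − 1/n_i²), so 1/n_f² − 1/n_i² = 0.09547.
Trying n_f = 3 gives 1/n_i² = 0.01564, i.e. n_i ≈ 8; this pair matches.

n_i = 8, n_f = 3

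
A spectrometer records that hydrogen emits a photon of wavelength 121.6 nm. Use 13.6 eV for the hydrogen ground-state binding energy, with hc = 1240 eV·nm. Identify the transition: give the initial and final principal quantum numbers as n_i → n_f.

n_i = 2, n_f = 1

The photon energy is ΔE = hc/λ = 1240 / 121.6 = 10.20 eV.
With Z = 1, ΔE = 13.60 × (1/n_f² − 1/n_i²), so 1/n_f² − 1/n_i² = 0.7498.
Trying n_f = 1 gives 1/n_i² = 0.2502, i.e. n_i ≈ 2; this pair matches.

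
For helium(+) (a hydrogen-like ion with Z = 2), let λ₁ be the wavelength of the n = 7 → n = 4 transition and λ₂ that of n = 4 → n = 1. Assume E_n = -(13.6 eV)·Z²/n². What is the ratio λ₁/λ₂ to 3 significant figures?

λ ∝ 1/ΔE ∝ 1/(1/n_f² − 1/n_i²), and the Z² and hc factors cancel in the ratio.
λ₁/λ₂ = (1/1² − 1/4²)/(1/4² − 1/7²) = 0.9375/0.04209 = 22.3.

22.3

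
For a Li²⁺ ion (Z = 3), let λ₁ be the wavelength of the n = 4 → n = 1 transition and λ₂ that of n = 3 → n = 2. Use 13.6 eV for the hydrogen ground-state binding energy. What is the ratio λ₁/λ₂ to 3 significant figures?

λ ∝ 1/ΔE ∝ 1/(1/n_f² − 1/n_i²), and the Z² and hc factors cancel in the ratio.
λ₁/λ₂ = (1/2² − 1/3²)/(1/1² − 1/4²) = 0.1389/0.9375 = 0.148.

0.148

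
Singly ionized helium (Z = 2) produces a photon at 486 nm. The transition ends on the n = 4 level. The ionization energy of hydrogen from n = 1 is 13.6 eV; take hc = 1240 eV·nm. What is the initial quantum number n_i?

n_i = 8

The photon energy is ΔE = hc/λ = 1240 / 486 = 2.551 eV.
With Z = 2, ΔE = 54.40 × (1/n_f² − 1/n_i²), so 1/n_f² − 1/n_i² = 0.04690.
With n_f = 4: 1/n_i² = 1/16 − 0.04690 = 0.01560, so n_i ≈ 8.01.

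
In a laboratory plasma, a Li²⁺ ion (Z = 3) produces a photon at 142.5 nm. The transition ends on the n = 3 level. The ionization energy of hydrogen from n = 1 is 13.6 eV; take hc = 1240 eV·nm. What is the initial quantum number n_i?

n_i = 5

The photon energy is ΔE = hc/λ = 1240 / 142.5 = 8.702 eV.
With Z = 3, ΔE = 122.4 × (1/n_f² − 1/n_i²), so 1/n_f² − 1/n_i² = 0.07109.
With n_f = 3: 1/n_i² = 1/9 − 0.07109 = 0.04002, so n_i ≈ 5.00.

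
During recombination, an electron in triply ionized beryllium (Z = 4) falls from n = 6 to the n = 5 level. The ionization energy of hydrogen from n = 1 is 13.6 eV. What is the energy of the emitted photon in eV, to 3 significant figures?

2.66 eV

The Bohr energies scale as Z², so for Z = 4: E_n = −217.6/n² eV.
E_6 = −217.6/36 = −6.044 eV and E_5 = −217.6/25 = −8.704 eV.
The photon energy is |E_6 − E_5| = 2.66 eV.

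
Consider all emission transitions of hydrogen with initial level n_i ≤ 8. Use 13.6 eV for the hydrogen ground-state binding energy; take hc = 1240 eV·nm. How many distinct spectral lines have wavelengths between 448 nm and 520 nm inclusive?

1

Enumerate all n_i → n_f pairs with 1 ≤ n_f < n_i ≤ 8 and compute λ = 1240 / [13.6·1·(1/n_f² − 1/n_i²)].
Lines falling in [448, 520] nm: 4→2 (486.3 nm).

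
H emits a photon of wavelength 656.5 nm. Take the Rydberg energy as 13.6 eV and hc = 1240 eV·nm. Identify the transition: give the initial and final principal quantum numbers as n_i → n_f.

The photon energy is ΔE = hc/λ = 1240 / 656.5 = 1.889 eV.
With Z = 1, ΔE = 13.60 × (1/n_f² − 1/n_i²), so 1/n_f² − 1/n_i² = 0.1389.
Trying n_f = 2 gives 1/n_i² = 0.1111, i.e. n_i ≈ 3; this pair matches.

n_i = 3, n_f = 2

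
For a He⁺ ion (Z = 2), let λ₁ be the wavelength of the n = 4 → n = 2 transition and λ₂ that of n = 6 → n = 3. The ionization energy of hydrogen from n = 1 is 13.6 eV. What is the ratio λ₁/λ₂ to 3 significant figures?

λ ∝ 1/ΔE ∝ 1/(1/n_f² − 1/n_i²), and the Z² and hc factors cancel in the ratio.
λ₁/λ₂ = (1/3² − 1/6²)/(1/2² − 1/4²) = 0.08333/0.1875 = 0.444.

0.444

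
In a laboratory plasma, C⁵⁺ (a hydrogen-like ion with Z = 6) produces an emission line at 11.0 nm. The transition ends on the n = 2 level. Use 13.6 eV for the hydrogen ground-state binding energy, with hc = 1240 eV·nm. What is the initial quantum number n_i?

The photon energy is ΔE = hc/λ = 1240 / 11.0 = 112.7 eV.
With Z = 6, ΔE = 489.6 × (1/n_f² − 1/n_i²), so 1/n_f² − 1/n_i² = 0.2302.
With n_f = 2: 1/n_i² = 1/4 − 0.2302 = 0.01976, so n_i ≈ 7.11.

n_i = 7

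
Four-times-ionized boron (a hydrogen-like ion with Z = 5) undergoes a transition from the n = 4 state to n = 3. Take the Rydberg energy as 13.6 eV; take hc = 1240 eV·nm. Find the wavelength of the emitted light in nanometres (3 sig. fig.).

75.0 nm

For Z = 5 the level energies scale as Z², so the effective Rydberg energy is 13.6 × 25 = 340.0 eV.
ΔE = 340.0 × (1/3² − 1/4²) = 340.0 × 0.04861 = 16.53 eV.
λ = hc/ΔE = 1240 / 16.53 = 75.0 nm.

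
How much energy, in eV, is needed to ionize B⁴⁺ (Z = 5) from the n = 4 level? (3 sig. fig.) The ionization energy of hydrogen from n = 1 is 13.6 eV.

21.3 eV

E_n = −13.6 Z²/n² = −340.0/n² eV for Z = 5.
E_4 = −340.0/16 = −21.3 eV, so ionization (to E = 0) requires 21.3 eV.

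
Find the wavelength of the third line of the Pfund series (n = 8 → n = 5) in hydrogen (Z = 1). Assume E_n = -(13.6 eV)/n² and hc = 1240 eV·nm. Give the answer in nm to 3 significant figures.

3740 nm

The Pfund series terminates on n_f = 5; the third line has n_i = 5+3 = 8.
ΔE = 13.60 × (1/5² − 1/8²) = 0.3315 eV.
λ = 1240 / 0.3315 = 3740 nm.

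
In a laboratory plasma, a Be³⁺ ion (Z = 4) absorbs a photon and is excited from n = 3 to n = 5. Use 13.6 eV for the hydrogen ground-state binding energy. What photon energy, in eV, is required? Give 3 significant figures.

The Bohr energies scale as Z², so for Z = 4: E_n = −217.6/n² eV.
E_5 = −217.6/25 = −8.704 eV and E_3 = −217.6/9 = −24.18 eV.
The photon energy is |E_5 − E_3| = 15.5 eV.

15.5 eV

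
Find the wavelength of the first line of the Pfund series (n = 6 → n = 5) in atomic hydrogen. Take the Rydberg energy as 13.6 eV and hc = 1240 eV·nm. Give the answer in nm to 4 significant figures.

7460 nm

The Pfund series terminates on n_f = 5; the first line has n_i = 5+1 = 6.
ΔE = 13.60 × (1/5² − 1/6²) = 0.1662 eV.
λ = 1240 / 0.1662 = 7460 nm.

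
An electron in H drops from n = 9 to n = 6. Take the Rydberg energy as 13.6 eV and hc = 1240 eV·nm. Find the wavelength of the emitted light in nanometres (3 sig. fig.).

5910 nm

ΔE = 13.60 × (1/6² − 1/9²) = 13.60 × 0.01543 = 0.2099 eV.
λ = hc/ΔE = 1240 / 0.2099 = 5910 nm.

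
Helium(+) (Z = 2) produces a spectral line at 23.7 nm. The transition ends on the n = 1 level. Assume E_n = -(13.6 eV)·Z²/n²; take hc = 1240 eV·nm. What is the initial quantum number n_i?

The photon energy is ΔE = hc/λ = 1240 / 23.7 = 52.32 eV.
With Z = 2, ΔE = 54.40 × (1/n_f² − 1/n_i²), so 1/n_f² − 1/n_i² = 0.9618.
With n_f = 1: 1/n_i² = 1/1 − 0.9618 = 0.03822, so n_i ≈ 5.11.

n_i = 5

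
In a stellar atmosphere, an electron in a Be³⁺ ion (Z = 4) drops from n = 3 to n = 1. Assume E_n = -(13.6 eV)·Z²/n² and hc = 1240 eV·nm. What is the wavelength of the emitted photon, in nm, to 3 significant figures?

6.41 nm

For Z = 4 the level energies scale as Z², so the effective Rydberg energy is 13.6 × 16 = 217.6 eV.
ΔE = 217.6 × (1/1² − 1/3²) = 217.6 × 0.8889 = 193.4 eV.
λ = hc/ΔE = 1240 / 193.4 = 6.41 nm.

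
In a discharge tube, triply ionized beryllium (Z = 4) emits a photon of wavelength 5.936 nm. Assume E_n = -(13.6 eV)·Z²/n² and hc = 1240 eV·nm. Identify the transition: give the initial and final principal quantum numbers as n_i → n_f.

The photon energy is ΔE = hc/λ = 1240 / 5.936 = 208.9 eV.
With Z = 4, ΔE = 217.6 × (1/n_f² − 1/n_i²), so 1/n_f² − 1/n_i² = 0.9600.
Trying n_f = 1 gives 1/n_i² = 0.04001, i.e. n_i ≈ 5; this pair matches.

n_i = 5, n_f = 1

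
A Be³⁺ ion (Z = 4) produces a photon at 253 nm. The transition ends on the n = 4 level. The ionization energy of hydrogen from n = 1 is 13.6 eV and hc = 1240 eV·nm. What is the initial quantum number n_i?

n_i = 5

The photon energy is ΔE = hc/λ = 1240 / 253 = 4.901 eV.
With Z = 4, ΔE = 217.6 × (1/n_f² − 1/n_i²), so 1/n_f² − 1/n_i² = 0.02252.
With n_f = 4: 1/n_i² = 1/16 − 0.02252 = 0.03998, so n_i ≈ 5.00.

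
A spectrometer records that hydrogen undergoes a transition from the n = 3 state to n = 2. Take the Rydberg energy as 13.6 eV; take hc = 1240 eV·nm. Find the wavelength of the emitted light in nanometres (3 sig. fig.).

ΔE = 13.60 × (1/2² − 1/3²) = 13.60 × 0.1389 = 1.889 eV.
λ = hc/ΔE = 1240 / 1.889 = 656 nm.

656 nm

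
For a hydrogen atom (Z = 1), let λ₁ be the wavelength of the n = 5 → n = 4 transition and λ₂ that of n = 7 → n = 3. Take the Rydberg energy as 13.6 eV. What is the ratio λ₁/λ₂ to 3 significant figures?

4.03

λ ∝ 1/ΔE ∝ 1/(1/n_f² − 1/n_i²), and the Z² and hc factors cancel in the ratio.
λ₁/λ₂ = (1/3² − 1/7²)/(1/4² − 1/5²) = 0.09070/0.02250 = 4.03.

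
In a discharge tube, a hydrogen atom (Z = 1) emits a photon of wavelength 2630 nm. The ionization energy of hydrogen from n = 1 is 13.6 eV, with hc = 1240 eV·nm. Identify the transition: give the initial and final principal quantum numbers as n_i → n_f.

n_i = 6, n_f = 4

The photon energy is ΔE = hc/λ = 1240 / 2630 = 0.4715 eV.
With Z = 1, ΔE = 13.60 × (1/n_f² − 1/n_i²), so 1/n_f² − 1/n_i² = 0.03467.
Trying n_f = 4 gives 1/n_i² = 0.02783, i.e. n_i ≈ 6; this pair matches.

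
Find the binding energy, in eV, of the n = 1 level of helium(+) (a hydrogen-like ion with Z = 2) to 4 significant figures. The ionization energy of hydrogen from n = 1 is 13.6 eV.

E_n = −13.6 Z²/n² = −54.40/n² eV for Z = 2.
E_1 = −54.40/1 = −54.40 eV, so ionization (to E = 0) requires 54.40 eV.

54.40 eV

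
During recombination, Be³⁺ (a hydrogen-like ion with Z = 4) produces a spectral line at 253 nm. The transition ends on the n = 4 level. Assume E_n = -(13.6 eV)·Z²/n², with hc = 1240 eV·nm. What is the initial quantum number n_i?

n_i = 5

The photon energy is ΔE = hc/λ = 1240 / 253 = 4.901 eV.
With Z = 4, ΔE = 217.6 × (1/n_f² − 1/n_i²), so 1/n_f² − 1/n_i² = 0.02252.
With n_f = 4: 1/n_i² = 1/16 − 0.02252 = 0.03998, so n_i ≈ 5.00.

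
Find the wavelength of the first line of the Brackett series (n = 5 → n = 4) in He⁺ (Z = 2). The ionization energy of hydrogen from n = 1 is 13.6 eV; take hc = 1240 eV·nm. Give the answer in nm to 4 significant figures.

The Brackett series terminates on n_f = 4; the first line has n_i = 4+1 = 5.
ΔE = 54.40 × (1/4² − 1/5²) = 1.224 eV.
λ = 1240 / 1.224 = 1013 nm.

1013 nm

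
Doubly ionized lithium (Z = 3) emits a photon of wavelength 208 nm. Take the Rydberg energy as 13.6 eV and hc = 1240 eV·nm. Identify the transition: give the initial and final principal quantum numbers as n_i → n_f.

n_i = 4, n_f = 3

The photon energy is ΔE = hc/λ = 1240 / 208 = 5.962 eV.
With Z = 3, ΔE = 122.4 × (1/n_f² − 1/n_i²), so 1/n_f² − 1/n_i² = 0.04871.
Trying n_f = 3 gives 1/n_i² = 0.06241, i.e. n_i ≈ 4; this pair matches.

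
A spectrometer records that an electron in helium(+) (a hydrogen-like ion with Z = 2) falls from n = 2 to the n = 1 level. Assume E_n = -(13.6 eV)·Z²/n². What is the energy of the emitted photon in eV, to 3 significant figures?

40.8 eV

The Bohr energies scale as Z², so for Z = 2: E_n = −54.40/n² eV.
E_2 = −54.40/4 = −13.60 eV and E_1 = −54.40/1 = −54.40 eV.
The photon energy is |E_2 − E_1| = 40.8 eV.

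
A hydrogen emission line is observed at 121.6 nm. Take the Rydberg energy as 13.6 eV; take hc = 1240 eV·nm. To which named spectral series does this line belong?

ΔE = 1240/121.6 = 10.20 eV.
This matches 13.6 × (1/1² − 1/2²), so n_f = 1: the Lyman series.

Lyman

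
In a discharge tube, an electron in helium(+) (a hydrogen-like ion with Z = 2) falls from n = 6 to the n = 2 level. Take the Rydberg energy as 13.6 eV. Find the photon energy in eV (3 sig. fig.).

12.1 eV

The Bohr energies scale as Z², so for Z = 2: E_n = −54.40/n² eV.
E_6 = −54.40/36 = −1.511 eV and E_2 = −54.40/4 = −13.60 eV.
The photon energy is |E_6 − E_2| = 12.1 eV.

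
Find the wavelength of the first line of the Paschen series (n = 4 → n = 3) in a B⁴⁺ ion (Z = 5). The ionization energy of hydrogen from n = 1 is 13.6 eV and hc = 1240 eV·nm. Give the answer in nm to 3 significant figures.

75.0 nm

The Paschen series terminates on n_f = 3; the first line has n_i = 3+1 = 4.
ΔE = 340.0 × (1/3² − 1/4²) = 16.53 eV.
λ = 1240 / 16.53 = 75.0 nm.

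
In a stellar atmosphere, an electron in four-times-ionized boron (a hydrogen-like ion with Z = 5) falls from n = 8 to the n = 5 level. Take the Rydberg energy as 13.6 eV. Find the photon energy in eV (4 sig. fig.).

The Bohr energies scale as Z², so for Z = 5: E_n = −340.0/n² eV.
E_8 = −340.0/64 = −5.313 eV and E_5 = −340.0/25 = −13.60 eV.
The photon energy is |E_8 − E_5| = 8.288 eV.

8.288 eV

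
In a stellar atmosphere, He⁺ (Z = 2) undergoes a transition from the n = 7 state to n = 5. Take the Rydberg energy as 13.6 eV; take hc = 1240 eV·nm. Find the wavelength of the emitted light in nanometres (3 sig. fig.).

For Z = 2 the level energies scale as Z², so the effective Rydberg energy is 13.6 × 4 = 54.40 eV.
ΔE = 54.40 × (1/5² − 1/7²) = 54.40 × 0.01959 = 1.066 eV.
λ = hc/ΔE = 1240 / 1.066 = 1160 nm.

1160 nm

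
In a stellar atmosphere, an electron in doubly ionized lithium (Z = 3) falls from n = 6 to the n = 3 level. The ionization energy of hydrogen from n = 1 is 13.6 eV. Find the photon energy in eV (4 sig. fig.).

10.20 eV

The Bohr energies scale as Z², so for Z = 3: E_n = −122.4/n² eV.
E_6 = −122.4/36 = −3.400 eV and E_3 = −122.4/9 = −13.60 eV.
The photon energy is |E_6 − E_3| = 10.20 eV.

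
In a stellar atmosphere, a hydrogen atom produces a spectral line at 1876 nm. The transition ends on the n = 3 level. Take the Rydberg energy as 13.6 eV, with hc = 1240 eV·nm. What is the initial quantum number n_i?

n_i = 4

The photon energy is ΔE = hc/λ = 1240 / 1876 = 0.6610 eV.
With Z = 1, ΔE = 13.60 × (1/n_f² − 1/n_i²), so 1/n_f² − 1/n_i² = 0.04860.
With n_f = 3: 1/n_i² = 1/9 − 0.04860 = 0.06251, so n_i ≈ 4.00.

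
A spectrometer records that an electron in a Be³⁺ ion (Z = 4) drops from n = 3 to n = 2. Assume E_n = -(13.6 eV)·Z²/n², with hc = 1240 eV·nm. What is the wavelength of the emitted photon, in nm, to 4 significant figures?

For Z = 4 the level energies scale as Z², so the effective Rydberg energy is 13.6 × 16 = 217.6 eV.
ΔE = 217.6 × (1/2² − 1/3²) = 217.6 × 0.1389 = 30.22 eV.
λ = hc/ΔE = 1240 / 30.22 = 41.03 nm.

41.03 nm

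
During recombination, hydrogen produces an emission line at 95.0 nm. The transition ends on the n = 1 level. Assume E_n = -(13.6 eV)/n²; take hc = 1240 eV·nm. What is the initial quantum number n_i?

The photon energy is ΔE = hc/λ = 1240 / 95.0 = 13.05 eV.
With Z = 1, ΔE = 13.60 × (1/n_f² − 1/n_i²), so 1/n_f² − 1/n_i² = 0.9598.
With n_f = 1: 1/n_i² = 1/1 − 0.9598 = 0.04025, so n_i ≈ 4.98.

n_i = 5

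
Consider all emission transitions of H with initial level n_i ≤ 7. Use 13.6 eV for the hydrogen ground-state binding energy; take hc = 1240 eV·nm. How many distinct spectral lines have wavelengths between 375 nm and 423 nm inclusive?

2

Enumerate all n_i → n_f pairs with 1 ≤ n_f < n_i ≤ 7 and compute λ = 1240 / [13.6·1·(1/n_f² − 1/n_i²)].
Lines falling in [375, 423] nm: 7→2 (397.1 nm), 6→2 (410.3 nm).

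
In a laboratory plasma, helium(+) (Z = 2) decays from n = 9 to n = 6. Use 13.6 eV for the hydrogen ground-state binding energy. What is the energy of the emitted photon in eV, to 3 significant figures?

The Bohr energies scale as Z², so for Z = 2: E_n = −54.40/n² eV.
E_9 = −54.40/81 = −0.6716 eV and E_6 = −54.40/36 = −1.511 eV.
The photon energy is |E_9 − E_6| = 0.840 eV.

0.840 eV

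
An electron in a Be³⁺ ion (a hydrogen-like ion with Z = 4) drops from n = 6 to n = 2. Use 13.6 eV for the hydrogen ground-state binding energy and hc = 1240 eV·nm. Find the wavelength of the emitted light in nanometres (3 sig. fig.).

For Z = 4 the level energies scale as Z², so the effective Rydberg energy is 13.6 × 16 = 217.6 eV.
ΔE = 217.6 × (1/2² − 1/6²) = 217.6 × 0.2222 = 48.36 eV.
λ = hc/ΔE = 1240 / 48.36 = 25.6 nm.

25.6 nm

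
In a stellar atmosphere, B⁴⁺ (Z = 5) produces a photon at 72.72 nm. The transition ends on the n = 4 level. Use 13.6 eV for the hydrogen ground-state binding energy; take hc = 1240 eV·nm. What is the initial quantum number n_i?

The photon energy is ΔE = hc/λ = 1240 / 72.72 = 17.05 eV.
With Z = 5, ΔE = 340.0 × (1/n_f² − 1/n_i²), so 1/n_f² − 1/n_i² = 0.05015.
With n_f = 4: 1/n_i² = 1/16 − 0.05015 = 0.01235, so n_i ≈ 9.00.

n_i = 9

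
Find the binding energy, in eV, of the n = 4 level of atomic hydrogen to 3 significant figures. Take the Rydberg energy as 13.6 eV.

0.850 eV

E_4 = −13.60/16 = −0.850 eV, so ionization (to E = 0) requires 0.850 eV.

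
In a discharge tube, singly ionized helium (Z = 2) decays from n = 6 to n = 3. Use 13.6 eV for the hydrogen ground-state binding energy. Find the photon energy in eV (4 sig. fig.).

The Bohr energies scale as Z², so for Z = 2: E_n = −54.40/n² eV.
E_6 = −54.40/36 = −1.511 eV and E_3 = −54.40/9 = −6.044 eV.
The photon energy is |E_6 − E_3| = 4.533 eV.

4.533 eV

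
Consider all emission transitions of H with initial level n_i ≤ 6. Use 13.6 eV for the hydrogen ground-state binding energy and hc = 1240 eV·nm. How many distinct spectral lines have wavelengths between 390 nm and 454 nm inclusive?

2

Enumerate all n_i → n_f pairs with 1 ≤ n_f < n_i ≤ 6 and compute λ = 1240 / [13.6·1·(1/n_f² − 1/n_i²)].
Lines falling in [390, 454] nm: 6→2 (410.3 nm), 5→2 (434.2 nm).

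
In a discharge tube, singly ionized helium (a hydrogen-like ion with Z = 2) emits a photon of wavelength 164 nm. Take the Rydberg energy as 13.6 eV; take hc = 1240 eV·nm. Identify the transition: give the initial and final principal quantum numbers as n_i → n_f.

The photon energy is ΔE = hc/λ = 1240 / 164 = 7.561 eV.
With Z = 2, ΔE = 54.40 × (1/n_f² − 1/n_i²), so 1/n_f² − 1/n_i² = 0.1390.
Trying n_f = 2 gives 1/n_i² = 0.1110, i.e. n_i ≈ 3; this pair matches.

n_i = 3, n_f = 2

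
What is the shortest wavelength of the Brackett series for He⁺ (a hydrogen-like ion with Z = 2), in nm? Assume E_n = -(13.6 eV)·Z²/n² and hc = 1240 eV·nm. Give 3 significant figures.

365 nm

The Brackett series has lower level n_f = 4; the series limit corresponds to n_i → ∞.
ΔE_max = 13.6 × 4 / 4² = 3.400 eV.
λ_min = 1240 / 3.400 = 365 nm.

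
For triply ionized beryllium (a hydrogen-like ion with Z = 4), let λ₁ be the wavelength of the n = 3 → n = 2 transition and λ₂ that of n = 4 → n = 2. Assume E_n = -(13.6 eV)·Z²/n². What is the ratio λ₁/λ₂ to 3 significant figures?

1.35

λ ∝ 1/ΔE ∝ 1/(1/n_f² − 1/n_i²), and the Z² and hc factors cancel in the ratio.
λ₁/λ₂ = (1/2² − 1/4²)/(1/2² − 1/3²) = 0.1875/0.1389 = 1.35.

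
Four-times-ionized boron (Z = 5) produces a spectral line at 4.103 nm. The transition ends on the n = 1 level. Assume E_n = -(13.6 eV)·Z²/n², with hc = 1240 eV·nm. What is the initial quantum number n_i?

n_i = 3

The photon energy is ΔE = hc/λ = 1240 / 4.103 = 302.2 eV.
With Z = 5, ΔE = 340.0 × (1/n_f² − 1/n_i²), so 1/n_f² − 1/n_i² = 0.8889.
With n_f = 1: 1/n_i² = 1/1 − 0.8889 = 0.1111, so n_i ≈ 3.00.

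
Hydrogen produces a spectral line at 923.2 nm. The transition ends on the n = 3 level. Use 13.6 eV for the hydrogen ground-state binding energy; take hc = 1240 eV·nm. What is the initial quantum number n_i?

The photon energy is ΔE = hc/λ = 1240 / 923.2 = 1.343 eV.
With Z = 1, ΔE = 13.60 × (1/n_f² − 1/n_i²), so 1/n_f² − 1/n_i² = 0.09876.
With n_f = 3: 1/n_i² = 1/9 − 0.09876 = 0.01235, so n_i ≈ 9.00.

n_i = 9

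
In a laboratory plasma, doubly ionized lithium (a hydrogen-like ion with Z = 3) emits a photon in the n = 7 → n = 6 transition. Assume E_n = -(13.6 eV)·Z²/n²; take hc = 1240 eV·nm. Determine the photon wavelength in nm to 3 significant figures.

For Z = 3 the level energies scale as Z², so the effective Rydberg energy is 13.6 × 9 = 122.4 eV.
ΔE = 122.4 × (1/6² − 1/7²) = 122.4 × 0.007370 = 0.9020 eV.
λ = hc/ΔE = 1240 / 0.9020 = 1370 nm.

1370 nm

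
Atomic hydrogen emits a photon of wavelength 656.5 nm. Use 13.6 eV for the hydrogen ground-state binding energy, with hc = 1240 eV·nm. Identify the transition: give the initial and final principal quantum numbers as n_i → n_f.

The photon energy is ΔE = hc/λ = 1240 / 656.5 = 1.889 eV.
With Z = 1, ΔE = 13.60 × (1/n_f² − 1/n_i²), so 1/n_f² − 1/n_i² = 0.1389.
Trying n_f = 2 gives 1/n_i² = 0.1111, i.e. n_i ≈ 3; this pair matches.

n_i = 3, n_f = 2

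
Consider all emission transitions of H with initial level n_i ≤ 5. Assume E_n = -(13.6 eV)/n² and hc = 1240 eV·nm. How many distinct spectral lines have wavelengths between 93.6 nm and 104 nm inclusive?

Enumerate all n_i → n_f pairs with 1 ≤ n_f < n_i ≤ 5 and compute λ = 1240 / [13.6·1·(1/n_f² − 1/n_i²)].
Lines falling in [93.6, 104] nm: 5→1 (94.98 nm), 4→1 (97.25 nm), 3→1 (102.6 nm).

3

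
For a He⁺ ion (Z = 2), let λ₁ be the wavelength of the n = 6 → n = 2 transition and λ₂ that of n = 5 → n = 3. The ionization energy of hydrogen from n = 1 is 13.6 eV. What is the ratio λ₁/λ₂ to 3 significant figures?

λ ∝ 1/ΔE ∝ 1/(1/n_f² − 1/n_i²), and the Z² and hc factors cancel in the ratio.
λ₁/λ₂ = (1/3² − 1/5²)/(1/2² − 1/6²) = 0.07111/0.2222 = 0.320.

0.320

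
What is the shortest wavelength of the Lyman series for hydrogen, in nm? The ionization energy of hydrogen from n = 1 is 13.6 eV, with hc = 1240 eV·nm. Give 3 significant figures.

91.2 nm

The Lyman series has lower level n_f = 1; the series limit corresponds to n_i → ∞.
ΔE_max = 13.6 × 1 / 1² = 13.60 eV.
λ_min = 1240 / 13.60 = 91.2 nm.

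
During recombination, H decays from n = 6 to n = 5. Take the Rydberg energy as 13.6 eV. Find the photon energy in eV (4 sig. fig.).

0.1662 eV

E_6 = −13.60/36 = −0.3778 eV and E_5 = −13.60/25 = −0.5440 eV.
The photon energy is |E_6 − E_5| = 0.1662 eV.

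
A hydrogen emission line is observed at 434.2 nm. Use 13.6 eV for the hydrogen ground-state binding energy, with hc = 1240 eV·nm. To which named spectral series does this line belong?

ΔE = 1240/434.2 = 2.856 eV.
This matches 13.6 × (1/2² − 1/5²), so n_f = 2: the Balmer series.

Balmer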